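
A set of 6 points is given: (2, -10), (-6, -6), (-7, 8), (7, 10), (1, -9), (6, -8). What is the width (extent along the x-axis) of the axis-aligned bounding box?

max x = 7, min x = -7, so width = 14.

14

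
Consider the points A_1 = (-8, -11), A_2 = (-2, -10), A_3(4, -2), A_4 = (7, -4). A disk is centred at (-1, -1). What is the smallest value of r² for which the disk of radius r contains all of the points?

149

The required radius is the distance from (-1, -1) to the farthest point.
Squared distances: 149, 82, 26, 73.
Maximum is 149, attained at A_1.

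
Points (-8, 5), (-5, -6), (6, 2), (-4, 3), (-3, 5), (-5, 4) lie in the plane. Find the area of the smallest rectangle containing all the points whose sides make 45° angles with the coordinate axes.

In coordinates u = x + y, v = x − y the rectangle is axis-aligned; the map (x,y)→(u,v) scales areas by 2.
u-values: -3, -11, 8, -1, 2, -1; range = 8 − (-11) = 19.
v-values: -13, 1, 4, -7, -8, -9; range = 4 − (-13) = 17.
Area = (19 × 17) / 2 = 161.5.

161.5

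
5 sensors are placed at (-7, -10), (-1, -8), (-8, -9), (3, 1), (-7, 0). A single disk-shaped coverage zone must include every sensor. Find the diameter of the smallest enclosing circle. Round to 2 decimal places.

A smallest enclosing disk is always determined by at most three of the input points on its boundary.
The minimum enclosing circle is determined by three boundary points: (-7, -10), (-8, -9), (3, 1).
Their circumcentre is (-95/42, -179/42) with r² = 48841/882.
The farthest remaining point (-7, 0) is at distance² 35821/882 ≤ 48841/882.
Diameter = 2r = 2√(48841/882) ≈ 14.88.

14.88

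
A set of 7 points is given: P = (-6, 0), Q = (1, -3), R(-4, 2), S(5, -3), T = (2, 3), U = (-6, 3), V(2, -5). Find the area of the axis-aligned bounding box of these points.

x ranges over [-6, 5], width 11.
y ranges over [-5, 3], height 8.
Area = 11 × 8 = 88.

88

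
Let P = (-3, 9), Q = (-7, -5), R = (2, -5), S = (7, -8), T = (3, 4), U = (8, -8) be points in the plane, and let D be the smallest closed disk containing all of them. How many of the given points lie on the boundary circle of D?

The minimum enclosing circle is determined by three boundary points: P, Q, U.
Their circumcentre is (67/37, 2/37) with r² = 141245/1369.
The farthest remaining point S is at distance² 125668/1369 ≤ 141245/1369.
The points at distance exactly r from the centre are P, Q, U — 3 points.

3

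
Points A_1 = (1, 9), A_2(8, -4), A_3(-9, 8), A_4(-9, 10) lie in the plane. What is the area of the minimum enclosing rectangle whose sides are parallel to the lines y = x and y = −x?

In coordinates u = x + y, v = x − y the rectangle is axis-aligned; the map (x,y)→(u,v) scales areas by 2.
u-values: 10, 4, -1, 1; range = 10 − (-1) = 11.
v-values: -8, 12, -17, -19; range = 12 − (-19) = 31.
Area = (11 × 31) / 2 = 170.5.

170.5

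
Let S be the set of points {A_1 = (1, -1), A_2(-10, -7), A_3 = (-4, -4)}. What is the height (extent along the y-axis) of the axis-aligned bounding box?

6

max y = -1, min y = -7, so height = 6.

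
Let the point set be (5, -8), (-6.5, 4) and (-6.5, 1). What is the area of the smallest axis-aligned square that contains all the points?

The bounding box has width 11.5 and height 12.
An axis-aligned square enclosing the set must have side ≥ max(width, height).
So the minimum side is max(11.5, 12) = 12.
Area = 12² = 144.

144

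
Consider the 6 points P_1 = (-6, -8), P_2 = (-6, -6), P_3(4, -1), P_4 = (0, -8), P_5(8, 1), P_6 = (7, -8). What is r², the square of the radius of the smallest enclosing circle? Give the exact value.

69.25

By Welzl's lemma the MEC is supported by two points (diametrically opposite) or three points (on a circumcircle).
The farthest pair is P_1–P_5 with squared distance 277. The circle on this segment as diameter has centre (1, -3.5) and r² = 277/4 = 69.25.
Check P_2: distance² to centre = 55.25 ≤ 69.25, so it lies inside.
All remaining points lie in this disk, and no smaller disk contains both endpoints, so this is the minimum enclosing circle.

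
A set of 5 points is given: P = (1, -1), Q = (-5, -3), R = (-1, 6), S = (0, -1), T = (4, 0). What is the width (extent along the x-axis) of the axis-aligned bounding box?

9

max x = 4, min x = -5, so width = 9.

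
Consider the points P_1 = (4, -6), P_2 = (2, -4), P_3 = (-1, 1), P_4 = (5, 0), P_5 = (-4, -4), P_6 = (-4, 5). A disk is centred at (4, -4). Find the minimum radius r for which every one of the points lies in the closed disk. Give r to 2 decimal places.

12.04

The required radius is the distance from (4, -4) to the farthest point.
Squared distances: 4, 4, 50, 17, 64, 145.
Maximum is 145, attained at P_6.
r = √145 ≈ 12.04.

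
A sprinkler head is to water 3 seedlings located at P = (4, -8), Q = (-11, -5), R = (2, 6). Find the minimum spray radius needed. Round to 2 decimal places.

9.03

Side lengths²: PQ² = 234, PR² = 200, QR² = 290.
Since QR² = 290 < 234 + 200 = 434, the triangle is acute, so the smallest enclosing circle is the circumcircle.
Circumcentre = (-87/34, -61/34), r² = 47125/578.
r = √(47125/578) ≈ 9.03.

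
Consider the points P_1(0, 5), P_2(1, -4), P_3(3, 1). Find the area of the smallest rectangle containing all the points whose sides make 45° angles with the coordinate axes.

In coordinates u = x + y, v = x − y the rectangle is axis-aligned; the map (x,y)→(u,v) scales areas by 2.
u-values: 5, -3, 4; range = 5 − (-3) = 8.
v-values: -5, 5, 2; range = 5 − (-5) = 10.
Area = (8 × 10) / 2 = 40.

40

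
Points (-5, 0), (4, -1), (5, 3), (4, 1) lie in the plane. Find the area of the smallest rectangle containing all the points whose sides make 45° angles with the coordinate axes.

In coordinates u = x + y, v = x − y the rectangle is axis-aligned; the map (x,y)→(u,v) scales areas by 2.
u-values: -5, 3, 8, 5; range = 8 − (-5) = 13.
v-values: -5, 5, 2, 3; range = 5 − (-5) = 10.
Area = (13 × 10) / 2 = 65.

65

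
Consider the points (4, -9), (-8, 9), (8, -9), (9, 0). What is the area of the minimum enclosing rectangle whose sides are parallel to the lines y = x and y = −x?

238

In coordinates u = x + y, v = x − y the rectangle is axis-aligned; the map (x,y)→(u,v) scales areas by 2.
u-values: -5, 1, -1, 9; range = 9 − (-5) = 14.
v-values: 13, -17, 17, 9; range = 17 − (-17) = 34.
Area = (14 × 34) / 2 = 238.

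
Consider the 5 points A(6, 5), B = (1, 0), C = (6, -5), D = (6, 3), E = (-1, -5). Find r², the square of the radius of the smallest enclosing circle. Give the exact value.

A smallest enclosing disk is always determined by at most three of the input points on its boundary.
The farthest pair is A–E with squared distance 149. The circle on this segment as diameter has centre (2.5, 0) and r² = 149/4 = 37.25.
Check B: distance² to centre = 2.25 ≤ 37.25, so it lies inside.
All remaining points lie in this disk, and no smaller disk contains both endpoints, so this is the minimum enclosing circle.

37.25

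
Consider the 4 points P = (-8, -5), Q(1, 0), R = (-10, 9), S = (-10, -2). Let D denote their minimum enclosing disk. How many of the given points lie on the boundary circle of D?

3

By Welzl's lemma the MEC is supported by two points (diametrically opposite) or three points (on a circumcircle).
The minimum enclosing circle is determined by three boundary points: P, Q, R.
Their circumcentre is (-423/68, 163/68) with r² = 133825/2312.
The farthest remaining point S is at distance² 77725/2312 ≤ 133825/2312.
The points at distance exactly r from the centre are P, Q, R — 3 points.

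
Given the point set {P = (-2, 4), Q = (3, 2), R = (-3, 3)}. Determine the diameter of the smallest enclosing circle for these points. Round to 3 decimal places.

6.083

Side lengths²: PQ² = 29, PR² = 2, QR² = 37.
Since QR² = 37 ≥ 29 + 2 = 31, the angle opposite QR is not acute, so the smallest enclosing circle has QR as diameter.
Centre = midpoint of QR = (0, 2.5), r² = 37/4 = 9.25.
Diameter = 2r = 2√(9.25) ≈ 6.083.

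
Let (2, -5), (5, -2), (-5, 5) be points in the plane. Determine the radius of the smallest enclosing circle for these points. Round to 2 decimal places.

Call the three points A, B, C in the order given.
Side lengths²: AB² = 18, AC² = 149, BC² = 149.
Since BC² = 149 < 149 + 18 = 167, the triangle is acute, so the smallest enclosing circle is the circumcircle.
Circumcentre = (-21/34, 21/34), r² = 22201/578.
r = √(22201/578) ≈ 6.20.

6.20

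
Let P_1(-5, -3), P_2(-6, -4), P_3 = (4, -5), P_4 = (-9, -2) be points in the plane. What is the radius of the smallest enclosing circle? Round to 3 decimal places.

6.671

The farthest pair is P_3–P_4 with squared distance 178. The circle on this segment as diameter has centre (-2.5, -3.5) and r² = 178/4 = 44.5.
Check P_1: distance² to centre = 6.5 ≤ 44.5, so it lies inside.
All remaining points lie in this disk, and no smaller disk contains both endpoints, so this is the minimum enclosing circle.
r = √(44.5) ≈ 6.671.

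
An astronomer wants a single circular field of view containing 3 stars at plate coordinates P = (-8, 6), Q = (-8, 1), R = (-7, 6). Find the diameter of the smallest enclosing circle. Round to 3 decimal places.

Side lengths²: PQ² = 25, PR² = 1, QR² = 26.
Since QR² = 26 ≥ 25 + 1 = 26, the angle opposite QR is not acute, so the smallest enclosing circle has QR as diameter.
Centre = midpoint of QR = (-7.5, 3.5), r² = 26/4 = 6.5.
Diameter = 2r = 2√(6.5) ≈ 5.099.

5.099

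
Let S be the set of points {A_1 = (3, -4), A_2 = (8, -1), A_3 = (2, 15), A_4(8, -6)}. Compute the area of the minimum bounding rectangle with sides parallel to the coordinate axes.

126

x ranges over [2, 8], width 6.
y ranges over [-6, 15], height 21.
Area = 6 × 21 = 126.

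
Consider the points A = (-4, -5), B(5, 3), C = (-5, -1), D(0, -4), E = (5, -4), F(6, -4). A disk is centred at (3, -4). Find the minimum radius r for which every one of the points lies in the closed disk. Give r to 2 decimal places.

8.54

The required radius is the distance from (3, -4) to the farthest point.
Squared distances: 50, 53, 73, 9, 4, 9.
Maximum is 73, attained at C.
r = √73 ≈ 8.54.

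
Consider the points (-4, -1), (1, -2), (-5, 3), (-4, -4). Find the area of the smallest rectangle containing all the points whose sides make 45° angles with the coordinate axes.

38.5

In coordinates u = x + y, v = x − y the rectangle is axis-aligned; the map (x,y)→(u,v) scales areas by 2.
u-values: -5, -1, -2, -8; range = -1 − (-8) = 7.
v-values: -3, 3, -8, 0; range = 3 − (-8) = 11.
Area = (7 × 11) / 2 = 38.5.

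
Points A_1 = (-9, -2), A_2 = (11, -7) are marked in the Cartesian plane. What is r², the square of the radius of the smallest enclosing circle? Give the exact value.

The smallest circle enclosing two points has them as diameter endpoints.
Centre = midpoint = (1, -4.5); r² = |A_1A_2|²/4 = 425/4 = 106.25.

106.25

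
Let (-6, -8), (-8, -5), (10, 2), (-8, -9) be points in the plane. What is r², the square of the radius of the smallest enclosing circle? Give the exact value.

A smallest enclosing disk is always determined by at most three of the input points on its boundary.
The farthest pair is (10, 2)–(-8, -9) with squared distance 445. The circle on this segment as diameter has centre (1, -3.5) and r² = 445/4 = 111.25.
Check (-6, -8): distance² to centre = 69.25 ≤ 111.25, so it lies inside.
All remaining points lie in this disk, and no smaller disk contains both endpoints, so this is the minimum enclosing circle.

111.25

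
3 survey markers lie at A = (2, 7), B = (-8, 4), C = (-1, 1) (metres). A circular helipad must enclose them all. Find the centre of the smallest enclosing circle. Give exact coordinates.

Side lengths²: AB² = 109, AC² = 45, BC² = 58.
Since AB² = 109 ≥ 58 + 45 = 103, the angle opposite AB is not acute, so the smallest enclosing circle has AB as diameter.
Centre = midpoint of AB = (-3, 5.5), r² = 109/4 = 27.25.
Centre = (-3, 5.5).

(-3, 5.5)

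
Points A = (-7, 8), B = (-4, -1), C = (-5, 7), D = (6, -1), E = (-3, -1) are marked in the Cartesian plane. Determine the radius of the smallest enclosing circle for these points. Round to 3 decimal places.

The minimum enclosing circle of a finite set is fixed by two of the points (as a diameter) or three (as a circumcircle).
The farthest pair is A–D with squared distance 250. The circle on this segment as diameter has centre (-0.5, 3.5) and r² = 250/4 = 62.5.
Check B: distance² to centre = 32.5 ≤ 62.5, so it lies inside.
All remaining points lie in this disk, and no smaller disk contains both endpoints, so this is the minimum enclosing circle.
r = √(62.5) ≈ 7.906.

7.906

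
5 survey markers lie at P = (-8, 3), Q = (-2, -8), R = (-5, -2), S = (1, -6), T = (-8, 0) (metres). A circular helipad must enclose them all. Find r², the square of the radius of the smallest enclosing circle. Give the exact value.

By Welzl's lemma the MEC is supported by two points (diametrically opposite) or three points (on a circumcircle).
The minimum enclosing circle is determined by three boundary points: P, Q, S.
Their circumcentre is (-3.9, -1.9) with r² = 40.82.
The farthest remaining point T is at distance² 20.42 ≤ 40.82.

40.82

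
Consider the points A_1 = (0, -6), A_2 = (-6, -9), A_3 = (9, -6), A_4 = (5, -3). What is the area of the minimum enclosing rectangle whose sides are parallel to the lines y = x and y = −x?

108

In coordinates u = x + y, v = x − y the rectangle is axis-aligned; the map (x,y)→(u,v) scales areas by 2.
u-values: -6, -15, 3, 2; range = 3 − (-15) = 18.
v-values: 6, 3, 15, 8; range = 15 − 3 = 12.
Area = (18 × 12) / 2 = 108.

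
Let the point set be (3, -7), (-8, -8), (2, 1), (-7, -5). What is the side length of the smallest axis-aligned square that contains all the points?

11

The bounding box has width 11 and height 9.
An axis-aligned square enclosing the set must have side ≥ max(width, height).
So the minimum side is max(11, 9) = 11.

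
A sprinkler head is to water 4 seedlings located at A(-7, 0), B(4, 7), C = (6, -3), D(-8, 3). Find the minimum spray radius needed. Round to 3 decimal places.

A smallest enclosing disk is always determined by at most three of the input points on its boundary.
The minimum enclosing circle is determined by three boundary points: B, C, D.
Their circumcentre is (-0.625, 0.875) with r² = 58.90625.
The farthest remaining point A is at distance² 41.40625 ≤ 58.90625.
r = √(58.90625) ≈ 7.675.

7.675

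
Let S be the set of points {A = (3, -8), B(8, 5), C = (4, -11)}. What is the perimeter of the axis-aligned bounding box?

42

Width = max x − min x = 8 − 3 = 5.
Height = max y − min y = 5 − (-11) = 16.
Perimeter = 2(5 + 16) = 42.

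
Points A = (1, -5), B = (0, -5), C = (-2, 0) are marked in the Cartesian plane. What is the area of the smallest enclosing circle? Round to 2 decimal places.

26.70

Side lengths²: AB² = 1, AC² = 34, BC² = 29.
Since AC² = 34 ≥ 29 + 1 = 30, the angle opposite AC is not acute, so the smallest enclosing circle has AC as diameter.
Centre = midpoint of AC = (-0.5, -2.5), r² = 34/4 = 8.5.
Area = π·r² = π·8.5 ≈ 26.70.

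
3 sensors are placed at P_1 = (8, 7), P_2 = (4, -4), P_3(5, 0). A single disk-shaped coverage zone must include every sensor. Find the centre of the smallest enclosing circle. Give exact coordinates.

(6, 1.5)

Side lengths²: P_1P_2² = 137, P_1P_3² = 58, P_2P_3² = 17.
Since P_1P_2² = 137 ≥ 58 + 17 = 75, the angle opposite P_1P_2 is not acute, so the smallest enclosing circle has P_1P_2 as diameter.
Centre = midpoint of P_1P_2 = (6, 1.5), r² = 137/4 = 34.25.
Centre = (6, 1.5).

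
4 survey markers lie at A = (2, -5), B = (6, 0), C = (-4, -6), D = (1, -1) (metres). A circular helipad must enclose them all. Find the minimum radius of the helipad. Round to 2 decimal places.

5.83

By Welzl's lemma the MEC is supported by two points (diametrically opposite) or three points (on a circumcircle).
The farthest pair is B–C with squared distance 136. The circle on this segment as diameter has centre (1, -3) and r² = 136/4 = 34.
Check A: distance² to centre = 5 ≤ 34, so it lies inside.
All remaining points lie in this disk, and no smaller disk contains both endpoints, so this is the minimum enclosing circle.
r = √34 ≈ 5.83.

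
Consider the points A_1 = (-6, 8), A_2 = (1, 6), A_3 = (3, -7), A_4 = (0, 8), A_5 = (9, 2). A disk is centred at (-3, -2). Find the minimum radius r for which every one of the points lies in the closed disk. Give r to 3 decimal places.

12.649

The required radius is the distance from (-3, -2) to the farthest point.
Squared distances: 109, 80, 61, 109, 160.
Maximum is 160, attained at A_5.
r = √160 ≈ 12.649.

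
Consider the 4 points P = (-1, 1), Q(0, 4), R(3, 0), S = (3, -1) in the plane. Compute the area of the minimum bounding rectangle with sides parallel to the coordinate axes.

x ranges over [-1, 3], width 4.
y ranges over [-1, 4], height 5.
Area = 4 × 5 = 20.

20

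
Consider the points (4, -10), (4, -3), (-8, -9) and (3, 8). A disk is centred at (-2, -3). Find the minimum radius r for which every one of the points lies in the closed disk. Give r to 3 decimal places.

12.083

The required radius is the distance from (-2, -3) to the farthest point.
Squared distances: 85, 36, 72, 146.
Maximum is 146, attained at (3, 8).
r = √146 ≈ 12.083.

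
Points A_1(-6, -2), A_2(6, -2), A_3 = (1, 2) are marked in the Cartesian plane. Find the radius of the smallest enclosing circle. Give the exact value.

Side lengths²: A_1A_2² = 144, A_1A_3² = 65, A_2A_3² = 41.
Since A_1A_2² = 144 ≥ 65 + 41 = 106, the angle opposite A_1A_2 is not acute, so the smallest enclosing circle has A_1A_2 as diameter.
Centre = midpoint of A_1A_2 = (0, -2), r² = 144/4 = 36.
r = √36 = 6.

6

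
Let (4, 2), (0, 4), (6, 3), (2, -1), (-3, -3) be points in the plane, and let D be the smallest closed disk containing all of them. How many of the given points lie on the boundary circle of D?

By Welzl's lemma the MEC is supported by two points (diametrically opposite) or three points (on a circumcircle).
The farthest pair is (6, 3)–(-3, -3) with squared distance 117. The circle on this segment as diameter has centre (1.5, 0) and r² = 117/4 = 29.25.
Check (4, 2): distance² to centre = 10.25 ≤ 29.25, so it lies inside.
All remaining points lie in this disk, and no smaller disk contains both endpoints, so this is the minimum enclosing circle.
The points at distance exactly r from the centre are (6, 3), (-3, -3) — 2 points.

2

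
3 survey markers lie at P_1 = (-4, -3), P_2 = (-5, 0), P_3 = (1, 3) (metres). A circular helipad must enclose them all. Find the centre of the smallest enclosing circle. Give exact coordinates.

(-1.5, 0)

Side lengths²: P_1P_2² = 10, P_1P_3² = 61, P_2P_3² = 45.
Since P_1P_3² = 61 ≥ 45 + 10 = 55, the angle opposite P_1P_3 is not acute, so the smallest enclosing circle has P_1P_3 as diameter.
Centre = midpoint of P_1P_3 = (-1.5, 0), r² = 61/4 = 15.25.
Centre = (-1.5, 0).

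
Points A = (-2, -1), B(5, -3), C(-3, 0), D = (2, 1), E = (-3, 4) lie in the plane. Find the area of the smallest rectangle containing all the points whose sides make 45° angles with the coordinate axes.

45

In coordinates u = x + y, v = x − y the rectangle is axis-aligned; the map (x,y)→(u,v) scales areas by 2.
u-values: -3, 2, -3, 3, 1; range = 3 − (-3) = 6.
v-values: -1, 8, -3, 1, -7; range = 8 − (-7) = 15.
Area = (6 × 15) / 2 = 45.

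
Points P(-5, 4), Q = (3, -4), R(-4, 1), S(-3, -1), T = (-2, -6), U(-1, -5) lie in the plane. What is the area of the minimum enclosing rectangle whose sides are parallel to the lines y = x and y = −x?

In coordinates u = x + y, v = x − y the rectangle is axis-aligned; the map (x,y)→(u,v) scales areas by 2.
u-values: -1, -1, -3, -4, -8, -6; range = -1 − (-8) = 7.
v-values: -9, 7, -5, -2, 4, 4; range = 7 − (-9) = 16.
Area = (7 × 16) / 2 = 56.

56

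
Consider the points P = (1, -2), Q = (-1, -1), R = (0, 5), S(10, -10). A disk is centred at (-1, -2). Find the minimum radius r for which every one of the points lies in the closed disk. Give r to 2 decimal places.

The required radius is the distance from (-1, -2) to the farthest point.
Squared distances: 4, 1, 50, 185.
Maximum is 185, attained at S.
r = √185 ≈ 13.60.

13.60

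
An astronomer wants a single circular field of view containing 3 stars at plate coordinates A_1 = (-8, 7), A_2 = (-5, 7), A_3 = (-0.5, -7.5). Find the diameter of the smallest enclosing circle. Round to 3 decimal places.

16.325

Side lengths²: A_1A_2² = 9, A_1A_3² = 266.5, A_2A_3² = 230.5.
Since A_1A_3² = 266.5 ≥ 230.5 + 9 = 239.5, the angle opposite A_1A_3 is not acute, so the smallest enclosing circle has A_1A_3 as diameter.
Centre = midpoint of A_1A_3 = (-4.25, -0.25), r² = 266.5/4 = 66.625.
Diameter = 2r = 2√(66.625) ≈ 16.325.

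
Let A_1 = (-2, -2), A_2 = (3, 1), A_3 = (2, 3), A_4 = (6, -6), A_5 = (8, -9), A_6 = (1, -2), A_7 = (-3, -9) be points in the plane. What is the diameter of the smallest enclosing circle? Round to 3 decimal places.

By Welzl's lemma the MEC is supported by two points (diametrically opposite) or three points (on a circumcircle).
The minimum enclosing circle is determined by three boundary points: A_3, A_5, A_7.
Their circumcentre is (2.5, -4.25) with r² = 52.8125.
The farthest remaining point A_2 is at distance² 27.8125 ≤ 52.8125.
Diameter = 2r = 2√(52.8125) ≈ 14.534.

14.534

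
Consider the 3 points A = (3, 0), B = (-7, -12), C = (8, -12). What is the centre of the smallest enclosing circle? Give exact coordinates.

Side lengths²: AB² = 244, AC² = 169, BC² = 225.
Since AB² = 244 < 225 + 169 = 394, the triangle is acute, so the smallest enclosing circle is the circumcircle.
Circumcentre = (0.5, -97/12), r² = 10309/144.
Centre = (0.5, -97/12).

(0.5, -97/12)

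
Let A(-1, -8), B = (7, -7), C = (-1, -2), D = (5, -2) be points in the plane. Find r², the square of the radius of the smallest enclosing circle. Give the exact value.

22.59765625

A smallest enclosing disk is always determined by at most three of the input points on its boundary.
The minimum enclosing circle is determined by three boundary points: A, B, C.
Their circumcentre is (2.6875, -5) with r² = 22.59765625.
The farthest remaining point D is at distance² 14.34765625 ≤ 22.59765625.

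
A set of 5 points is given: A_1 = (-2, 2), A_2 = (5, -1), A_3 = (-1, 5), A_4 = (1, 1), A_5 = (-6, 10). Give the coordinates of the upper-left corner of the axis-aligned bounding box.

x-range [-6, 5], y-range [-1, 10].
The upper-left corner is (-6, 10).

(-6, 10)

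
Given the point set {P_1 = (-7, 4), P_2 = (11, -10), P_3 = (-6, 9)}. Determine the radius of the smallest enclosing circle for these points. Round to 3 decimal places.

12.748

Side lengths²: P_1P_2² = 520, P_1P_3² = 26, P_2P_3² = 650.
Since P_2P_3² = 650 ≥ 520 + 26 = 546, the angle opposite P_2P_3 is not acute, so the smallest enclosing circle has P_2P_3 as diameter.
Centre = midpoint of P_2P_3 = (2.5, -0.5), r² = 650/4 = 162.5.
r = √(162.5) ≈ 12.748.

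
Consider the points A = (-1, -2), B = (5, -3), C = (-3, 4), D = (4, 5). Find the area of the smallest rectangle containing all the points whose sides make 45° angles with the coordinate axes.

In coordinates u = x + y, v = x − y the rectangle is axis-aligned; the map (x,y)→(u,v) scales areas by 2.
u-values: -3, 2, 1, 9; range = 9 − (-3) = 12.
v-values: 1, 8, -7, -1; range = 8 − (-7) = 15.
Area = (12 × 15) / 2 = 90.

90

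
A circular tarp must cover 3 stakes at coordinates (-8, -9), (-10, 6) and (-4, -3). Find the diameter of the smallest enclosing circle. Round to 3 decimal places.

Call the three points A, B, C in the order given.
Side lengths²: AB² = 229, AC² = 52, BC² = 117.
Since AB² = 229 ≥ 117 + 52 = 169, the angle opposite AB is not acute, so the smallest enclosing circle has AB as diameter.
Centre = midpoint of AB = (-9, -1.5), r² = 229/4 = 57.25.
Diameter = 2r = 2√(57.25) ≈ 15.133.

15.133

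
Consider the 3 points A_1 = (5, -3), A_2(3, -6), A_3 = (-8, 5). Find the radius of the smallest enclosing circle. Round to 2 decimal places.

Side lengths²: A_1A_2² = 13, A_1A_3² = 233, A_2A_3² = 242.
Since A_2A_3² = 242 < 233 + 13 = 246, the triangle is acute, so the smallest enclosing circle is the circumcircle.
Circumcentre = (-2.3, -0.3), r² = 60.58.
r = √(60.58) ≈ 7.78.

7.78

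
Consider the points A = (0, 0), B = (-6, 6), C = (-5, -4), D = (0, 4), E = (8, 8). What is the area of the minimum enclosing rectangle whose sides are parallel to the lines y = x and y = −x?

150

In coordinates u = x + y, v = x − y the rectangle is axis-aligned; the map (x,y)→(u,v) scales areas by 2.
u-values: 0, 0, -9, 4, 16; range = 16 − (-9) = 25.
v-values: 0, -12, -1, -4, 0; range = 0 − (-12) = 12.
Area = (25 × 12) / 2 = 150.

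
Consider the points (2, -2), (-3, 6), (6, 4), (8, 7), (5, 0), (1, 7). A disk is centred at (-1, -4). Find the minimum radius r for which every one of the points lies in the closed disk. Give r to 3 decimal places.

14.213

The required radius is the distance from (-1, -4) to the farthest point.
Squared distances: 13, 104, 113, 202, 52, 125.
Maximum is 202, attained at (8, 7).
r = √202 ≈ 14.213.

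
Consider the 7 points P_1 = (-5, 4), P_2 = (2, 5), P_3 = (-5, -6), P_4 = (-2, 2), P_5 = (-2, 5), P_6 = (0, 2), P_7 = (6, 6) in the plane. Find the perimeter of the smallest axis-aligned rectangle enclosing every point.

46

Width = max x − min x = 6 − (-5) = 11.
Height = max y − min y = 6 − (-6) = 12.
Perimeter = 2(11 + 12) = 46.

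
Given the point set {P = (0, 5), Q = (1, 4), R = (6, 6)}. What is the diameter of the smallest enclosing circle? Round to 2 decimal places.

Side lengths²: PQ² = 2, PR² = 37, QR² = 29.
Since PR² = 37 ≥ 29 + 2 = 31, the angle opposite PR is not acute, so the smallest enclosing circle has PR as diameter.
Centre = midpoint of PR = (3, 5.5), r² = 37/4 = 9.25.
Diameter = 2r = 2√(9.25) ≈ 6.08.

6.08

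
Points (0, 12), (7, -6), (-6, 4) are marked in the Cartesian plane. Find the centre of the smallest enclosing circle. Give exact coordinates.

Call the three points A, B, C in the order given.
Side lengths²: AB² = 373, AC² = 100, BC² = 269.
Since AB² = 373 ≥ 269 + 100 = 369, the angle opposite AB is not acute, so the smallest enclosing circle has AB as diameter.
Centre = midpoint of AB = (3.5, 3), r² = 373/4 = 93.25.
Centre = (3.5, 3).

(3.5, 3)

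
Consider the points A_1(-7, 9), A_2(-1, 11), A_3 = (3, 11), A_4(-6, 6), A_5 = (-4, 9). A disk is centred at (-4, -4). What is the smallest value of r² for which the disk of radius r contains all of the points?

The required radius is the distance from (-4, -4) to the farthest point.
Squared distances: 178, 234, 274, 104, 169.
Maximum is 274, attained at A_3.

274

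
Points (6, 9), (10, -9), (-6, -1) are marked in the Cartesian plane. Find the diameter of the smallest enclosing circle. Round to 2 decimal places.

Call the three points A, B, C in the order given.
Side lengths²: AB² = 340, AC² = 244, BC² = 320.
Since AB² = 340 < 320 + 244 = 564, the triangle is acute, so the smallest enclosing circle is the circumcircle.
Circumcentre = (4.0625, -0.875), r² = 101.26953125.
Diameter = 2r = 2√(101.26953125) ≈ 20.13.

20.13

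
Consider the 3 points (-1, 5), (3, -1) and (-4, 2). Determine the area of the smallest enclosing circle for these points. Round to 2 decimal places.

47.38

Call the three points A, B, C in the order given.
Side lengths²: AB² = 52, AC² = 18, BC² = 58.
Since BC² = 58 < 52 + 18 = 70, the triangle is acute, so the smallest enclosing circle is the circumcircle.
Circumcentre = (-0.2, 1.2), r² = 15.08.
Area = π·r² = π·15.08 ≈ 47.38.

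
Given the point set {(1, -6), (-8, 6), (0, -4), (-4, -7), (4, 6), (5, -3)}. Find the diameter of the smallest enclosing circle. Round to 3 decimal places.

15.971

By Welzl's lemma the MEC is supported by two points (diametrically opposite) or three points (on a circumcircle).
The minimum enclosing circle is determined by three boundary points: (-8, 6), (-4, -7), (4, 6).
Their circumcentre is (-2, 19/26) with r² = 43105/676.
The farthest remaining point (5, -3) is at distance² 42533/676 ≤ 43105/676.
Diameter = 2r = 2√(43105/676) ≈ 15.971.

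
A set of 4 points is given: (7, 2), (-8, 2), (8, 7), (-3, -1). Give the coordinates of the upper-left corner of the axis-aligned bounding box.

x-range [-8, 8], y-range [-1, 7].
The upper-left corner is (-8, 7).

(-8, 7)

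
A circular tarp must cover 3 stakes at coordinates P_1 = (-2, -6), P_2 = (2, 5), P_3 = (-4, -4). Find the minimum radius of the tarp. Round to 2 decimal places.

5.85

Side lengths²: P_1P_2² = 137, P_1P_3² = 8, P_2P_3² = 117.
Since P_1P_2² = 137 ≥ 117 + 8 = 125, the angle opposite P_1P_2 is not acute, so the smallest enclosing circle has P_1P_2 as diameter.
Centre = midpoint of P_1P_2 = (0, -0.5), r² = 137/4 = 34.25.
r = √(34.25) ≈ 5.85.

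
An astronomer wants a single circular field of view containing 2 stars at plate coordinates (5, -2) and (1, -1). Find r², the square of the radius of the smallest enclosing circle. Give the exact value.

The smallest circle enclosing two points has them as diameter endpoints.
Centre = midpoint = (3, -1.5); r² = |(5, -2)−(1, -1)|²/4 = 17/4 = 4.25.

4.25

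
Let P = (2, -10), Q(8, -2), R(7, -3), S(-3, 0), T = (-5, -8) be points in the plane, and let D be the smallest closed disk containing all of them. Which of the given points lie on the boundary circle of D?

Q, T

The minimum enclosing circle of a finite set is fixed by two of the points (as a diameter) or three (as a circumcircle).
The farthest pair is Q–T with squared distance 205. The circle on this segment as diameter has centre (1.5, -5) and r² = 205/4 = 51.25.
Check P: distance² to centre = 25.25 ≤ 51.25, so it lies inside.
All remaining points lie in this disk, and no smaller disk contains both endpoints, so this is the minimum enclosing circle.
The points at distance exactly r from the centre are Q, T — 2 points.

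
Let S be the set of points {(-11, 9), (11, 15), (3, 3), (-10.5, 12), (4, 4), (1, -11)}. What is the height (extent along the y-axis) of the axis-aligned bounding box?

max y = 15, min y = -11, so height = 26.

26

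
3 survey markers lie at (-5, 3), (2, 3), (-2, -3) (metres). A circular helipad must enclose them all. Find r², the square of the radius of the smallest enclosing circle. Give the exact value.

Call the three points A, B, C in the order given.
Side lengths²: AB² = 49, AC² = 45, BC² = 52.
Since BC² = 52 < 49 + 45 = 94, the triangle is acute, so the smallest enclosing circle is the circumcircle.
Circumcentre = (-1.5, 1), r² = 16.25.

16.25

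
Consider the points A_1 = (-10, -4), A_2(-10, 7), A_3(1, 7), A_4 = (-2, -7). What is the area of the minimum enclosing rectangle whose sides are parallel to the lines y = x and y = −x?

242

In coordinates u = x + y, v = x − y the rectangle is axis-aligned; the map (x,y)→(u,v) scales areas by 2.
u-values: -14, -3, 8, -9; range = 8 − (-14) = 22.
v-values: -6, -17, -6, 5; range = 5 − (-17) = 22.
Area = (22 × 22) / 2 = 242.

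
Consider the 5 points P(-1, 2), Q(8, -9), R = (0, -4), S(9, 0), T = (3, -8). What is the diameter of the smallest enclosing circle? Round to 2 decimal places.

14.21

The minimum enclosing circle of a finite set is fixed by two of the points (as a diameter) or three (as a circumcircle).
The farthest pair is P–Q with squared distance 202. The circle on this segment as diameter has centre (3.5, -3.5) and r² = 202/4 = 50.5.
Check R: distance² to centre = 12.5 ≤ 50.5, so it lies inside.
All remaining points lie in this disk, and no smaller disk contains both endpoints, so this is the minimum enclosing circle.
Diameter = 2r = 2√(50.5) ≈ 14.21.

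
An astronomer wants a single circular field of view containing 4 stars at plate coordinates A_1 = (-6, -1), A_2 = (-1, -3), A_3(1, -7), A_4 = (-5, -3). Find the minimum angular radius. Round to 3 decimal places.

4.610

The minimum enclosing circle of a finite set is fixed by two of the points (as a diameter) or three (as a circumcircle).
The farthest pair is A_1–A_3 with squared distance 85. The circle on this segment as diameter has centre (-2.5, -4) and r² = 85/4 = 21.25.
Check A_2: distance² to centre = 3.25 ≤ 21.25, so it lies inside.
All remaining points lie in this disk, and no smaller disk contains both endpoints, so this is the minimum enclosing circle.
r = √(21.25) ≈ 4.610.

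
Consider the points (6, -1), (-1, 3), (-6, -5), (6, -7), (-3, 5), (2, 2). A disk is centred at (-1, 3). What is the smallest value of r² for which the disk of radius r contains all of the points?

149

The required radius is the distance from (-1, 3) to the farthest point.
Squared distances: 65, 0, 89, 149, 8, 10.
Maximum is 149, attained at (6, -7).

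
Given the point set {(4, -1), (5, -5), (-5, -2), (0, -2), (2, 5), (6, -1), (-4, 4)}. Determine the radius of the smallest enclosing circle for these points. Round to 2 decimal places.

6.36

The minimum enclosing circle of a finite set is fixed by two of the points (as a diameter) or three (as a circumcircle).
The farthest pair is (5, -5)–(-4, 4) with squared distance 162. The circle on this segment as diameter has centre (0.5, -0.5) and r² = 162/4 = 40.5.
Check (4, -1): distance² to centre = 12.5 ≤ 40.5, so it lies inside.
All remaining points lie in this disk, and no smaller disk contains both endpoints, so this is the minimum enclosing circle.
r = √(40.5) ≈ 6.36.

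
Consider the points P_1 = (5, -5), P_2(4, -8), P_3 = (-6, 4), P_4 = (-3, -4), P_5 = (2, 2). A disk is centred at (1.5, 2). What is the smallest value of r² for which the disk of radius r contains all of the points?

The required radius is the distance from (1.5, 2) to the farthest point.
Squared distances: 61.25, 106.25, 60.25, 56.25, 0.25.
Maximum is 106.25, attained at P_2.

106.25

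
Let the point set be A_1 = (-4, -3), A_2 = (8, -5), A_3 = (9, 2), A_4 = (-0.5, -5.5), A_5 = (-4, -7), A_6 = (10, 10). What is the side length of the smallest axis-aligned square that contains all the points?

The bounding box has width 14 and height 17.
An axis-aligned square enclosing the set must have side ≥ max(width, height).
So the minimum side is max(14, 17) = 17.

17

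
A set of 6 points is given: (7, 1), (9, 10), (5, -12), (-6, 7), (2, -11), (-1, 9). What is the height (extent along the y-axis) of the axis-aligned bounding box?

max y = 10, min y = -12, so height = 22.

22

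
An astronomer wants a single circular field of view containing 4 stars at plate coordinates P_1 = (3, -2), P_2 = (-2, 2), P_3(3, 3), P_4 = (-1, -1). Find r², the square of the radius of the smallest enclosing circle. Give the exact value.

10.66

By Welzl's lemma the MEC is supported by two points (diametrically opposite) or three points (on a circumcircle).
The minimum enclosing circle is determined by three boundary points: P_1, P_2, P_3.
Their circumcentre is (0.9, 0.5) with r² = 10.66.
The farthest remaining point P_4 is at distance² 5.86 ≤ 10.66.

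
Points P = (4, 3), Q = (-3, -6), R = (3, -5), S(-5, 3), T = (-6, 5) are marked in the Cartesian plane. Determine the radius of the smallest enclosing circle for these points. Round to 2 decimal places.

By Welzl's lemma the MEC is supported by two points (diametrically opposite) or three points (on a circumcircle).
The farthest pair is R–T with squared distance 181. The circle on this segment as diameter has centre (-1.5, 0) and r² = 181/4 = 45.25.
Check P: distance² to centre = 39.25 ≤ 45.25, so it lies inside.
All remaining points lie in this disk, and no smaller disk contains both endpoints, so this is the minimum enclosing circle.
r = √(45.25) ≈ 6.73.

6.73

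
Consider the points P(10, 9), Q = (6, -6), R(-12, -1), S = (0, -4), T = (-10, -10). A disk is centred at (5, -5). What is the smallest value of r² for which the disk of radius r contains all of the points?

The required radius is the distance from (5, -5) to the farthest point.
Squared distances: 221, 2, 305, 26, 250.
Maximum is 305, attained at R.

305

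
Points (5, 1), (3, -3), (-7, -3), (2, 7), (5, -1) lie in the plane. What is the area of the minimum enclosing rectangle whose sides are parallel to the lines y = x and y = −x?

In coordinates u = x + y, v = x − y the rectangle is axis-aligned; the map (x,y)→(u,v) scales areas by 2.
u-values: 6, 0, -10, 9, 4; range = 9 − (-10) = 19.
v-values: 4, 6, -4, -5, 6; range = 6 − (-5) = 11.
Area = (19 × 11) / 2 = 104.5.

104.5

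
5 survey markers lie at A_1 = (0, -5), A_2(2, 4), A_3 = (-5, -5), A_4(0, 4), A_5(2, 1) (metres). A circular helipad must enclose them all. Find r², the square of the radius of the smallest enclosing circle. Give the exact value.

A smallest enclosing disk is always determined by at most three of the input points on its boundary.
The farthest pair is A_2–A_3 with squared distance 130. The circle on this segment as diameter has centre (-1.5, -0.5) and r² = 130/4 = 32.5.
Check A_1: distance² to centre = 22.5 ≤ 32.5, so it lies inside.
All remaining points lie in this disk, and no smaller disk contains both endpoints, so this is the minimum enclosing circle.

32.5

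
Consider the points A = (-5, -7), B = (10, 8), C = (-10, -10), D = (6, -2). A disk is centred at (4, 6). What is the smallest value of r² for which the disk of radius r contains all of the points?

The required radius is the distance from (4, 6) to the farthest point.
Squared distances: 250, 40, 452, 68.
Maximum is 452, attained at C.

452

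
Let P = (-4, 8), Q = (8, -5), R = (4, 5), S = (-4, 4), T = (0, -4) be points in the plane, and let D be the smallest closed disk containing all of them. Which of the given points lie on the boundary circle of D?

By Welzl's lemma the MEC is supported by two points (diametrically opposite) or three points (on a circumcircle).
The farthest pair is P–Q with squared distance 313. The circle on this segment as diameter has centre (2, 1.5) and r² = 313/4 = 78.25.
Check R: distance² to centre = 16.25 ≤ 78.25, so it lies inside.
All remaining points lie in this disk, and no smaller disk contains both endpoints, so this is the minimum enclosing circle.
The points at distance exactly r from the centre are P, Q — 2 points.

P, Q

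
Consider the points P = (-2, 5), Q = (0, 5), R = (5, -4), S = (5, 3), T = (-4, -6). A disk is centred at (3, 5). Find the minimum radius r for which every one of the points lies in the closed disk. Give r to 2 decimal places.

13.04

The required radius is the distance from (3, 5) to the farthest point.
Squared distances: 25, 9, 85, 8, 170.
Maximum is 170, attained at T.
r = √170 ≈ 13.04.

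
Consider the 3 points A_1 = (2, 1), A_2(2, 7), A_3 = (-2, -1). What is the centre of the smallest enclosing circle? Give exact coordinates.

Side lengths²: A_1A_2² = 36, A_1A_3² = 20, A_2A_3² = 80.
Since A_2A_3² = 80 ≥ 36 + 20 = 56, the angle opposite A_2A_3 is not acute, so the smallest enclosing circle has A_2A_3 as diameter.
Centre = midpoint of A_2A_3 = (0, 3), r² = 80/4 = 20.
Centre = (0, 3).

(0, 3)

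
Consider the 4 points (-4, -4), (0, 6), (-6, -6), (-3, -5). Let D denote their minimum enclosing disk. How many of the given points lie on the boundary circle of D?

2

By Welzl's lemma the MEC is supported by two points (diametrically opposite) or three points (on a circumcircle).
The farthest pair is (0, 6)–(-6, -6) with squared distance 180. The circle on this segment as diameter has centre (-3, 0) and r² = 180/4 = 45.
Check (-4, -4): distance² to centre = 17 ≤ 45, so it lies inside.
All remaining points lie in this disk, and no smaller disk contains both endpoints, so this is the minimum enclosing circle.
The points at distance exactly r from the centre are (0, 6), (-6, -6) — 2 points.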